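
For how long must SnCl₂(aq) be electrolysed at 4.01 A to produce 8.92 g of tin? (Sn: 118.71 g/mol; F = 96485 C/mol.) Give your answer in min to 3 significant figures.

n(Sn) = 8.92 / 118.71 = 0.07514 mol
Sn²⁺ + 2e⁻ → Sn, so n(e⁻) = 2 × 0.07514 = 0.1503 mol
Q = 0.1503 × 96485 = 14500 C
t = Q / I = 14500 / 4.01 = 3616 s = 60.3 min

60.3 min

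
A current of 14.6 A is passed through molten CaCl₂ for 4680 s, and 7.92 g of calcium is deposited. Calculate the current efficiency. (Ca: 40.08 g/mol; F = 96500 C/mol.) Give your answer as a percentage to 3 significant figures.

55.8%

Q = 14.6 × 4680 = 68330 C
n(e⁻) = 68330 / 96500 = 0.7081 mol
Ca²⁺ + 2e⁻ → Ca, so theoretical n(Ca) = 0.3541 mol → 14.19 g
Efficiency = 7.92 / 14.19 = 0.5581 = 55.8%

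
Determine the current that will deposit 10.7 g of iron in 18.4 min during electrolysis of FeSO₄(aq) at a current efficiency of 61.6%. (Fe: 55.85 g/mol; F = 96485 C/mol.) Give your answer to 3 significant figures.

54.4 A

n(Fe) = 10.7 / 55.85 = 0.1916 mol
Fe²⁺ + 2e⁻ → Fe, so n(e⁻) = 2 × 0.1916 = 0.3832 mol
Q = 0.3832 × 96485 / 0.616 = 60020 C
I = Q / t = 60020 / 1104 s = 54.4 A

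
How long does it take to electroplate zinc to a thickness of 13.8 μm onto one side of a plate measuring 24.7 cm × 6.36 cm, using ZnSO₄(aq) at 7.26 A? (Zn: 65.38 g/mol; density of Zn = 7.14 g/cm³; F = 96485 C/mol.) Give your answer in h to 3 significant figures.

0.175 h

Plated area = 24.7 × 6.36 = 157.1 cm²
Volume = 157.1 × 13.8×10⁻⁴ cm = 0.2168 cm³
m(Zn) = 0.2168 × 7.14 = 1.548 g
n(Zn) = 1.548 / 65.38 = 0.02368 mol; n(e⁻) = 2 × 0.02368 = 0.04736 mol
Q = 0.04736 × 96485 = 4570 C
t = 4570 / 7.26 = 629.5 s = 0.175 h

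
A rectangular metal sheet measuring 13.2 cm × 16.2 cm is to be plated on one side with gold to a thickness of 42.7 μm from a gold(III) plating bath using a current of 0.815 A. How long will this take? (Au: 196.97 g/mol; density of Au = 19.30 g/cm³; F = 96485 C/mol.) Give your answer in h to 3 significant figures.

8.83 h

Plated area = 13.2 × 16.2 = 213.8 cm²
Volume = 213.8 × 42.7×10⁻⁴ cm = 0.9129 cm³
m(Au) = 0.9129 × 19.30 = 17.62 g
n(Au) = 17.62 / 196.97 = 0.08946 mol; n(e⁻) = 3 × 0.08946 = 0.2684 mol
Q = 0.2684 × 96485 = 25900 C
t = 25900 / 0.815 = 31780 s = 8.83 h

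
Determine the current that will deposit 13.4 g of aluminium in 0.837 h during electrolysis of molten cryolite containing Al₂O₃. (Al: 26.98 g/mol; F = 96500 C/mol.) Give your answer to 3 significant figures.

47.7 A

n(Al) = 13.4 / 26.98 = 0.4967 mol
Al³⁺ + 3e⁻ → Al, so n(e⁻) = 3 × 0.4967 = 1.490 mol
Q = 1.490 × 96500 = 1.438×10^5 C
I = Q / t = 1.438×10^5 / 3013.2 s = 47.7 A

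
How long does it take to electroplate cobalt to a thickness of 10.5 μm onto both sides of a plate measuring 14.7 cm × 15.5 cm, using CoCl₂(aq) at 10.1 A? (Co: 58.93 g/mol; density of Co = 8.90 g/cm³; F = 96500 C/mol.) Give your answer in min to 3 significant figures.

23.0 min

Plated area = 2 × 14.7 × 15.5 = 455.7 cm²
Volume = 455.7 × 10.5×10⁻⁴ cm = 0.4785 cm³
m(Co) = 0.4785 × 8.90 = 4.259 g
n(Co) = 4.259 / 58.93 = 0.07227 mol; n(e⁻) = 2 × 0.07227 = 0.1445 mol
Q = 0.1445 × 96500 = 13940 C
t = 13940 / 10.1 = 1380 s = 23.0 min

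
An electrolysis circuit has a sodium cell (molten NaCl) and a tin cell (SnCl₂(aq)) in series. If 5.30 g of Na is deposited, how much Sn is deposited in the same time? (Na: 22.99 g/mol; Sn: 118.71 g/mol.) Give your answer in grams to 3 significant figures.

13.7 g

n(Na) = 5.30 / 22.99 = 0.2305 mol
Na⁺ + e⁻ → Na, so n(e⁻) = 0.2305 mol
Since the cells are in series, n(e⁻) in the Sn cell is also 0.2305 mol.
Sn²⁺ + 2e⁻ → Sn, so n(Sn) = 0.2305 / 2 = 0.1153 mol
m(Sn) = 0.1153 × 118.71 = 13.7 g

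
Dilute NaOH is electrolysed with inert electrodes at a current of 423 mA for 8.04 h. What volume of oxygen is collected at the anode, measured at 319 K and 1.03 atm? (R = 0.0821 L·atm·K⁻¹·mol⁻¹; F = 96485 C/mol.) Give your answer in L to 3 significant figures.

0.807 L

Q = It = 0.423 × 28944 = 12240 C
n(e⁻) = Q/F = 12240/96485 = 0.1269 mol
2H₂O → O₂ + 4H⁺ + 4e⁻, so n(O₂) = 0.1269 / 4 = 0.03173 mol
V = nRT/P = 0.03173 × 0.0821 × 319 / 1.03 = 0.8068 L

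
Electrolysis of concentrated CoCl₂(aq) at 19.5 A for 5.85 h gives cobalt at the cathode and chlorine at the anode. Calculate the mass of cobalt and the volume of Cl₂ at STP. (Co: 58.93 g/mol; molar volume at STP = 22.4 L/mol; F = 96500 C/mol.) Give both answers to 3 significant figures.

Q = 19.5 × 21060 = 4.107×10^5 C; n(e⁻) = 4.107×10^5 / 96500 = 4.256 mol
Cathode: Co²⁺ + 2e⁻ → Co → n(Co) = 4.256/2 = 2.128 mol → 125 g
Anode: 2Cl⁻ → Cl₂ + 2e⁻ → n(Cl₂) = 4.256/2 = 2.128 mol → 47.7 L

125 g Co; 47.7 L Cl₂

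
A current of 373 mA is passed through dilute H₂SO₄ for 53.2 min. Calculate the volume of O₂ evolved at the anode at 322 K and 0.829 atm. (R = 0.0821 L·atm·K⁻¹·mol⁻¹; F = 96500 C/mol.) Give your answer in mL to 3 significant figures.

98.4 mL

Q = 0.373 A × 3192 s = 1191 C
n(e⁻) = Q/F = 1191/96500 = 0.01234 mol
2H₂O → O₂ + 4H⁺ + 4e⁻, so n(O₂) = 0.01234 / 4 = 0.003085 mol
V = nRT/P = 0.003085 × 0.0821 × 322 / 0.829 = 0.09838 L
= 98.4 mL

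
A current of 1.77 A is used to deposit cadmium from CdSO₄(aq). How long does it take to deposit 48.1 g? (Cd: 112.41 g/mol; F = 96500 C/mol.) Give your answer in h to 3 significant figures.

13.0 h

n(Cd) = 48.1 / 112.41 = 0.4279 mol
Cd²⁺ + 2e⁻ → Cd, so n(e⁻) = 2 × 0.4279 = 0.8558 mol
Q = 0.8558 × 96500 = 82580 C
t = Q / I = 82580 / 1.77 = 46660 s = 13.0 h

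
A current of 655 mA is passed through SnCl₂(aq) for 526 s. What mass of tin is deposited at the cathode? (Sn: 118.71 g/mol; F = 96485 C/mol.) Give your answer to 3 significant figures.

Q = It = 0.655 × 526 = 344.5 C
n(e⁻) = Q/F = 344.5/96485 = 0.003571 mol
Sn²⁺ + 2e⁻ → Sn, so n(Sn) = 0.003571 / 2 = 0.001786 mol
m = 0.001786 × 118.71 = 0.212 g

0.212 g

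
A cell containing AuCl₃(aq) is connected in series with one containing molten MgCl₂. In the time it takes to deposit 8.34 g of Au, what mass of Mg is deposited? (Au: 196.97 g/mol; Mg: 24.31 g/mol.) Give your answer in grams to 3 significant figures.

1.54 g

n(Au) = 8.34 / 196.97 = 0.04234 mol
Au³⁺ + 3e⁻ → Au, so n(e⁻) = 3 × 0.04234 = 0.1270 mol
Same current for the same time ⇒ same n(e⁻) = 0.1270 mol in both cells.
Mg²⁺ + 2e⁻ → Mg, so n(Mg) = 0.1270 / 2 = 0.06350 mol
m(Mg) = 0.06350 × 24.31 = 1.54 g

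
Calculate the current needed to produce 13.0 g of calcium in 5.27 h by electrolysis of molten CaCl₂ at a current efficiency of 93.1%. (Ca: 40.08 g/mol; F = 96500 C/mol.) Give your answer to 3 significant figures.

3.54 A

n(Ca) = 13.0 / 40.08 = 0.3244 mol
Ca²⁺ + 2e⁻ → Ca, so n(e⁻) = 2 × 0.3244 = 0.6488 mol
Q = 0.6488 × 96500 / 0.931 = 67250 C
I = Q / t = 67250 / 18972 s = 3.54 A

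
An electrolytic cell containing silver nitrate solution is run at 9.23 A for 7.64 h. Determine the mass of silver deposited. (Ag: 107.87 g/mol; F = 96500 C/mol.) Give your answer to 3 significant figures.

Q = It = 9.23 × 27504 = 2.539×10^5 C
Moles of electrons = 2.539×10^5 / 96500 = 2.631 mol
Ag⁺ + e⁻ → Ag, so n(Ag) = 2.631 mol
m = 2.631 × 107.87 = 284 g

284 g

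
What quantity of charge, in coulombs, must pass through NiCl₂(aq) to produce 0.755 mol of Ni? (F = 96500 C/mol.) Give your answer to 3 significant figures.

1.46×10^5 C

Ni²⁺ + 2e⁻ → Ni, so n(e⁻) = 2 × 0.755 = 1.510 mol
Q = 1.510 × 96500 = 1.457×10^5 C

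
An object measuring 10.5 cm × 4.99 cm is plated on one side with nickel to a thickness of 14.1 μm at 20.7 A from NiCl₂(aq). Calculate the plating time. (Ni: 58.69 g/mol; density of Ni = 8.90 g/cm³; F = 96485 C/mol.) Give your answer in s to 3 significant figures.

104 s

Plated area = 10.5 × 4.99 = 52.40 cm²
Volume = 52.40 × 14.1×10⁻⁴ cm = 0.07388 cm³
m(Ni) = 0.07388 × 8.90 = 0.6575 g
n(Ni) = 0.6575 / 58.69 = 0.01120 mol; n(e⁻) = 2 × 0.01120 = 0.02240 mol
Q = 0.02240 × 96485 = 2161 C
t = 2161 / 20.7 = 104.4 s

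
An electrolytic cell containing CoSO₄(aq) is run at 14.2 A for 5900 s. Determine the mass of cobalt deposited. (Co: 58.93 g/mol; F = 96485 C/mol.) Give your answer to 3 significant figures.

Q = 14.2 A × 5900 s = 83780 C
n(e⁻) = 83780 / 96485 = 0.8683 mol
Co²⁺ + 2e⁻ → Co, so n(Co) = 0.8683 / 2 = 0.4342 mol
m = 0.4342 × 58.93 = 25.6 g

25.6 g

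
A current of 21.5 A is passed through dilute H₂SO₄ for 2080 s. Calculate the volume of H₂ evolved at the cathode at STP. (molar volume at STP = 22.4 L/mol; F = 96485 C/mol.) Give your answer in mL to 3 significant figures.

Q = It = 21.5 × 2080 = 44720 C
n(e⁻) = 44720 / 96485 = 0.4635 mol
2H⁺ + 2e⁻ → H₂, so n(H₂) = 0.4635 / 2 = 0.2318 mol
V = 0.2318 × 22.4 = 5.192 L
= 5190 mL

5190 mL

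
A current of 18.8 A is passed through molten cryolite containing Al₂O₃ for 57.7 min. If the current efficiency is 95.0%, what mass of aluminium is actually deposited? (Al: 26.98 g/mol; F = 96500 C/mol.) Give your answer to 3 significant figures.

Q = 18.8 × 3462 = 65090 C
n(e⁻) = 65090 / 96500 = 0.6745 mol
Al³⁺ + 3e⁻ → Al, so theoretical m(Al) = 0.2248 × 26.98 = 6.065 g
Actual mass = 95.0% × 6.065 = 5.76 g

5.76 g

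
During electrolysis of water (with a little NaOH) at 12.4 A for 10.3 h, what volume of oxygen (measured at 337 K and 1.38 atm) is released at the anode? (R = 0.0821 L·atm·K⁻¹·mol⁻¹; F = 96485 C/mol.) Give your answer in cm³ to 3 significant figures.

23900 cm³

Charge passed = 12.4 × 37080 = 4.598×10^5 C
n(e⁻) = Q/F = 4.598×10^5/96485 = 4.766 mol
2H₂O → O₂ + 4H⁺ + 4e⁻, so n(O₂) = 4.766 / 4 = 1.192 mol
V = nRT/P = 1.192 × 0.0821 × 337 / 1.38 = 23.90 L
= 23900 cm³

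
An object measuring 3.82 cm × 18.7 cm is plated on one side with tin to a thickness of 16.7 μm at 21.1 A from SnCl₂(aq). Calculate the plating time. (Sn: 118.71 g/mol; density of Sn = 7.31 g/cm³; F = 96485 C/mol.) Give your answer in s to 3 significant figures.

67.2 s

Plated area = 3.82 × 18.7 = 71.43 cm²
Volume = 71.43 × 16.7×10⁻⁴ cm = 0.1193 cm³
m(Sn) = 0.1193 × 7.31 = 0.8721 g
n(Sn) = 0.8721 / 118.71 = 0.007346 mol; n(e⁻) = 2 × 0.007346 = 0.01469 mol
Q = 0.01469 × 96485 = 1417 C
t = 1417 / 21.1 = 67.16 s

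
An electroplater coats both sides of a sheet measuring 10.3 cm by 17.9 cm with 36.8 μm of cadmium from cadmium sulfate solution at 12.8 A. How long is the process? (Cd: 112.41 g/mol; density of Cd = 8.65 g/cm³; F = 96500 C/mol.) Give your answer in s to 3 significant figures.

Plated area = 2 × 10.3 × 17.9 = 368.7 cm²
Volume = 368.7 × 36.8×10⁻⁴ cm = 1.357 cm³
m(Cd) = 1.357 × 8.65 = 11.74 g
n(Cd) = 11.74 / 112.41 = 0.1044 mol; n(e⁻) = 2 × 0.1044 = 0.2088 mol
Q = 0.2088 × 96500 = 20150 C
t = 20150 / 12.8 = 1574 s

1570 s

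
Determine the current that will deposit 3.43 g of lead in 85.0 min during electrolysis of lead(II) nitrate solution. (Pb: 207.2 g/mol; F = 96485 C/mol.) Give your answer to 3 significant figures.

n(Pb) = 3.43 / 207.2 = 0.01655 mol
Pb²⁺ + 2e⁻ → Pb, so n(e⁻) = 2 × 0.01655 = 0.03310 mol
Q = 0.03310 × 96485 = 3194 C
I = Q / t = 3194 / 5100 s = 0.626 A

0.626 A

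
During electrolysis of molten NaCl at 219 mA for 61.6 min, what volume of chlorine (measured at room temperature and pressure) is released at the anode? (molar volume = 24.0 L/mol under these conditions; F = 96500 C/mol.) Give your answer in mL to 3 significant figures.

Q = It = 0.219 × 3696 = 809.4 C
n(e⁻) = Q/F = 809.4/96500 = 0.008388 mol
2Cl⁻ → Cl₂ + 2e⁻, so n(Cl₂) = 0.008388 / 2 = 0.004194 mol
V = 0.004194 × 24.0 = 0.1007 L
= 101 mL

101 mL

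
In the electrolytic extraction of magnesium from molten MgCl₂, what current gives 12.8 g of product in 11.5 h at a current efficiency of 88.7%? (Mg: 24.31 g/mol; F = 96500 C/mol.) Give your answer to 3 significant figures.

n(Mg) = 12.8 / 24.31 = 0.5265 mol
Mg²⁺ + 2e⁻ → Mg, so n(e⁻) = 2 × 0.5265 = 1.053 mol
Q = 1.053 × 96500 / 0.887 = 1.146×10^5 C
I = Q / t = 1.146×10^5 / 41400 s = 2.77 A

2.77 A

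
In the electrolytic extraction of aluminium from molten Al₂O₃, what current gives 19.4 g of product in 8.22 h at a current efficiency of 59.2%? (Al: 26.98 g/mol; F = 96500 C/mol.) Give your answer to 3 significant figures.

11.9 A

n(Al) = 19.4 / 26.98 = 0.7191 mol
Al³⁺ + 3e⁻ → Al, so n(e⁻) = 3 × 0.7191 = 2.157 mol
Q = 2.157 × 96500 / 0.592 = 3.516×10^5 C
I = Q / t = 3.516×10^5 / 29592 s = 11.9 A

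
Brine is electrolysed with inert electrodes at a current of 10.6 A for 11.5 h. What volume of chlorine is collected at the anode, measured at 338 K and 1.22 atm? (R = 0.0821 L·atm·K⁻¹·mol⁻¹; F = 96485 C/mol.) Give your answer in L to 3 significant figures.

51.7 L

Q = 10.6 A × 41400 s = 4.388×10^5 C
n(e⁻) = 4.388×10^5 / 96485 = 4.548 mol
2Cl⁻ → Cl₂ + 2e⁻, so n(Cl₂) = 4.548 / 2 = 2.274 mol
V = nRT/P = 2.274 × 0.0821 × 338 / 1.22 = 51.72 L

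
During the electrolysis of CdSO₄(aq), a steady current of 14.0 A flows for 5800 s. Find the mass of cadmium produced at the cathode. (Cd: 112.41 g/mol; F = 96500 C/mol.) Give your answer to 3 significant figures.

47.3 g

Q = It = 14.0 × 5800 = 81200 C
Moles of electrons = 81200 / 96500 = 0.8415 mol
Cd²⁺ + 2e⁻ → Cd, so n(Cd) = 0.8415 / 2 = 0.4208 mol
m = 0.4208 × 112.41 = 47.3 g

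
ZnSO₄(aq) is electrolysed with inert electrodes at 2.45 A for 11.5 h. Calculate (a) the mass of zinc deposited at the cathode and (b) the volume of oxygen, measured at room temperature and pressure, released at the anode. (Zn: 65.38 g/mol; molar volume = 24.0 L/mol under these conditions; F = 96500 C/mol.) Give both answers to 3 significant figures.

34.4 g Zn; 6.31 L O₂

Q = 2.45 × 41400 = 1.014×10^5 C; n(e⁻) = 1.014×10^5 / 96500 = 1.051 mol
Cathode: Zn²⁺ + 2e⁻ → Zn → n(Zn) = 1.051/2 = 0.5255 mol → 34.4 g
Anode: 2H₂O → O₂ + 4H⁺ + 4e⁻ → n(O₂) = 1.051/4 = 0.2628 mol → 6.31 L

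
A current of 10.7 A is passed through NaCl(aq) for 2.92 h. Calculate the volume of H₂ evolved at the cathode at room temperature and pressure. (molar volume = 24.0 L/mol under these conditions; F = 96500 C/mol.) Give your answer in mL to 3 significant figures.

14000 mL

Charge passed = 10.7 × 10512 = 1.125×10^5 C
Moles of electrons = 1.125×10^5 / 96500 = 1.166 mol
2H⁺ + 2e⁻ → H₂, so n(H₂) = 1.166 / 2 = 0.5830 mol
V = 0.5830 × 24.0 = 13.99 L
= 14000 mL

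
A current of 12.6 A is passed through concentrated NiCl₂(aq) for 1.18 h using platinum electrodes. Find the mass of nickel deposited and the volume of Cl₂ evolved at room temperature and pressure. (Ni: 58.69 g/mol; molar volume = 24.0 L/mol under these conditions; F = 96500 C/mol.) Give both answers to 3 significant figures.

16.3 g Ni; 6.66 L Cl₂

Q = 12.6 × 4248 = 53520 C; n(e⁻) = 53520 / 96500 = 0.5546 mol
Cathode: Ni²⁺ + 2e⁻ → Ni → n(Ni) = 0.5546/2 = 0.2773 mol → 16.3 g
Anode: 2Cl⁻ → Cl₂ + 2e⁻ → n(Cl₂) = 0.5546/2 = 0.2773 mol → 6.66 L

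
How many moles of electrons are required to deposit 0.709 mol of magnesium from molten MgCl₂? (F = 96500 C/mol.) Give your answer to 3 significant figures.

Mg²⁺ + 2e⁻ → Mg, so n(e⁻) = 2 × 0.709 = 1.418 mol

1.42 mol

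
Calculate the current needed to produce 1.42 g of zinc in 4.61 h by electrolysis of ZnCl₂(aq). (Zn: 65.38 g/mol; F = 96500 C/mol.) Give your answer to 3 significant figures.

n(Zn) = 1.42 / 65.38 = 0.02172 mol
Zn²⁺ + 2e⁻ → Zn, so n(e⁻) = 2 × 0.02172 = 0.04344 mol
Q = 0.04344 × 96500 = 4192 C
I = Q / t = 4192 / 16596 s = 0.253 A

0.253 A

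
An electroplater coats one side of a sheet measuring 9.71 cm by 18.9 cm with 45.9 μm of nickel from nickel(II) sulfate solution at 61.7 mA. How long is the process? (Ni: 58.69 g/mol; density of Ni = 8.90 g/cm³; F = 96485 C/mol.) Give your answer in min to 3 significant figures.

6660 min

Plated area = 9.71 × 18.9 = 183.5 cm²
Volume = 183.5 × 45.9×10⁻⁴ cm = 0.8423 cm³
m(Ni) = 0.8423 × 8.90 = 7.496 g
n(Ni) = 7.496 / 58.69 = 0.1277 mol; n(e⁻) = 2 × 0.1277 = 0.2554 mol
Q = 0.2554 × 96485 = 24640 C
t = 24640 / 0.0617 = 3.994×10^5 s = 6660 min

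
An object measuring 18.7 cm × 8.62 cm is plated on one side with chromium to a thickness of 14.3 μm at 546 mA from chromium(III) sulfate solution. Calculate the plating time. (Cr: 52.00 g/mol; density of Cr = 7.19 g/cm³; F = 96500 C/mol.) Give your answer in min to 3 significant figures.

282 min

Plated area = 18.7 × 8.62 = 161.2 cm²
Volume = 161.2 × 14.3×10⁻⁴ cm = 0.2305 cm³
m(Cr) = 0.2305 × 7.19 = 1.657 g
n(Cr) = 1.657 / 52.00 = 0.03187 mol; n(e⁻) = 3 × 0.03187 = 0.09561 mol
Q = 0.09561 × 96500 = 9226 C
t = 9226 / 0.546 = 16900 s = 282 min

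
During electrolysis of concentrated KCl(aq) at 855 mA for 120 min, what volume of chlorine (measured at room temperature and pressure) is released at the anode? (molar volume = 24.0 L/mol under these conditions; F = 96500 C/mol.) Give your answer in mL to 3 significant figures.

Q = 0.855 A × 7200 s = 6156 C
Moles of electrons = 6156 / 96500 = 0.06379 mol
2Cl⁻ → Cl₂ + 2e⁻, so n(Cl₂) = 0.06379 / 2 = 0.03190 mol
V = 0.03190 × 24.0 = 0.7656 L
= 766 mL

766 mL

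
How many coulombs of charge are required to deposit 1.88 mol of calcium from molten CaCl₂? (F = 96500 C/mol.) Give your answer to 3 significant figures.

3.63×10^5 C

Ca²⁺ + 2e⁻ → Ca, so n(e⁻) = 2 × 1.88 = 3.760 mol
Q = 3.760 × 96500 = 3.628×10^5 C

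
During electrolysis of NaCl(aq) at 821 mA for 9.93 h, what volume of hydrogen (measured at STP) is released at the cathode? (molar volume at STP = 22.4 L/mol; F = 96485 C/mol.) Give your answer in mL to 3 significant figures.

Q = 0.821 A × 35748 s = 29350 C
n(e⁻) = Q/F = 29350/96485 = 0.3042 mol
2H⁺ + 2e⁻ → H₂, so n(H₂) = 0.3042 / 2 = 0.1521 mol
V = 0.1521 × 22.4 = 3.407 L
= 3410 mL

3410 mL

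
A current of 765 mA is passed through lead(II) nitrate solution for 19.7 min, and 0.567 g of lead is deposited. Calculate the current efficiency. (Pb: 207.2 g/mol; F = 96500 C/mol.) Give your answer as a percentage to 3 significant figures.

58.4%

Q = 0.765 × 1182 = 904.2 C
n(e⁻) = 904.2 / 96500 = 0.009370 mol
Pb²⁺ + 2e⁻ → Pb, so theoretical n(Pb) = 0.004685 mol → 0.9707 g
Efficiency = 0.567 / 0.9707 = 0.5841 = 58.4%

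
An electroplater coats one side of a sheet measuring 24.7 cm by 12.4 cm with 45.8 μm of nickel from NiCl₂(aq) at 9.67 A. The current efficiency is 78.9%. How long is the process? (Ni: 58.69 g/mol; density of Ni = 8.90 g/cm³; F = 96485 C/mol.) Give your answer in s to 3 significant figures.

Plated area = 24.7 × 12.4 = 306.3 cm²
Volume = 306.3 × 45.8×10⁻⁴ cm = 1.403 cm³
m(Ni) = 1.403 × 8.90 = 12.49 g
n(Ni) = 12.49 / 58.69 = 0.2128 mol; n(e⁻) = 2 × 0.2128 = 0.4256 mol
Q = 0.4256 × 96485 / 0.789 = 52050 C
t = 52050 / 9.67 = 5383 s

5380 s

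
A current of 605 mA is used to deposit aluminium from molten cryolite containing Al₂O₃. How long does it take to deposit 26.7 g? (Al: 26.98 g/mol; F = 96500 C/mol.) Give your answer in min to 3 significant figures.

n(Al) = 26.7 / 26.98 = 0.9896 mol
Al³⁺ + 3e⁻ → Al, so n(e⁻) = 3 × 0.9896 = 2.969 mol
Q = 2.969 × 96500 = 2.865×10^5 C
t = Q / I = 2.865×10^5 / 0.605 = 4.736×10^5 s = 7890 min

7890 min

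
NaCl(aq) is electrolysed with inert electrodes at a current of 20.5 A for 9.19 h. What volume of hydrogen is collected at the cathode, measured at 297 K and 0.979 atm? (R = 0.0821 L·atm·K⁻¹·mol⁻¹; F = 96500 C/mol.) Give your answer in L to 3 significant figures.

87.5 L

Q = It = 20.5 × 33084 = 6.782×10^5 C
n(e⁻) = 6.782×10^5 / 96500 = 7.028 mol
2H⁺ + 2e⁻ → H₂, so n(H₂) = 7.028 / 2 = 3.514 mol
V = nRT/P = 3.514 × 0.0821 × 297 / 0.979 = 87.52 L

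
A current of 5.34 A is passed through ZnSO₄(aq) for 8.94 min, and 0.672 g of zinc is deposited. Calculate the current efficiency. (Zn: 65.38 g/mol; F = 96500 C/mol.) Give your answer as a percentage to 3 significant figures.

69.3%

Q = 5.34 × 536.4 = 2864 C
n(e⁻) = 2864 / 96500 = 0.02968 mol
Zn²⁺ + 2e⁻ → Zn, so theoretical n(Zn) = 0.01484 mol → 0.9702 g
Efficiency = 0.672 / 0.9702 = 0.6926 = 69.3%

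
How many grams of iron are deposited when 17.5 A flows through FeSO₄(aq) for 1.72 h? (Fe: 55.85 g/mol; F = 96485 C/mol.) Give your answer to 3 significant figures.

Q = It = 17.5 × 6192 = 1.084×10^5 C
n(e⁻) = Q/F = 1.084×10^5/96485 = 1.123 mol
Fe²⁺ + 2e⁻ → Fe, so n(Fe) = 1.123 / 2 = 0.5615 mol
m = 0.5615 × 55.85 = 31.4 g

31.4 g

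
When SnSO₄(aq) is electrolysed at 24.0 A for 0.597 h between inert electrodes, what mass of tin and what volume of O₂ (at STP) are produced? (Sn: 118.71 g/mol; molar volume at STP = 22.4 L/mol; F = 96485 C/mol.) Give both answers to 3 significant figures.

Q = 24.0 × 2149.2 = 51580 C; n(e⁻) = 51580 / 96485 = 0.5346 mol
Cathode: Sn²⁺ + 2e⁻ → Sn → n(Sn) = 0.5346/2 = 0.2673 mol → 31.7 g
Anode: 2H₂O → O₂ + 4H⁺ + 4e⁻ → n(O₂) = 0.5346/4 = 0.1337 mol → 2.99 L

31.7 g Sn; 2.99 L O₂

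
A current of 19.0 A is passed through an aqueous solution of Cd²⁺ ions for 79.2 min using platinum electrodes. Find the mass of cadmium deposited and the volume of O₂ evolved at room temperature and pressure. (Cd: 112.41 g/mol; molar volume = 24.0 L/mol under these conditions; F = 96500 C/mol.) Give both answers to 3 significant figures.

52.6 g Cd; 5.61 L O₂

Q = 19.0 × 4752 = 90290 C; n(e⁻) = 90290 / 96500 = 0.9356 mol
Cathode: Cd²⁺ + 2e⁻ → Cd → n(Cd) = 0.9356/2 = 0.4678 mol → 52.6 g
Anode: 2H₂O → O₂ + 4H⁺ + 4e⁻ → n(O₂) = 0.9356/4 = 0.2339 mol → 5.61 L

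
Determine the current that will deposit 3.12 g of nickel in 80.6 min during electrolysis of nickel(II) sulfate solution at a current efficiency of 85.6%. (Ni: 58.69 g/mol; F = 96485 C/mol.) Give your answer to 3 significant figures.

2.48 A

n(Ni) = 3.12 / 58.69 = 0.05316 mol
Ni²⁺ + 2e⁻ → Ni, so n(e⁻) = 2 × 0.05316 = 0.1063 mol
Q = 0.1063 × 96485 / 0.856 = 11980 C
I = Q / t = 11980 / 4836 s = 2.48 A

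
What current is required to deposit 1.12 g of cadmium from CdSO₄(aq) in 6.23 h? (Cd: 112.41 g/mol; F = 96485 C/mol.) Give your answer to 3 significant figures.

0.0857 A

n(Cd) = 1.12 / 112.41 = 0.009964 mol
Cd²⁺ + 2e⁻ → Cd, so n(e⁻) = 2 × 0.009964 = 0.01993 mol
Q = 0.01993 × 96485 = 1923 C
I = Q / t = 1923 / 22428 s = 0.0857 A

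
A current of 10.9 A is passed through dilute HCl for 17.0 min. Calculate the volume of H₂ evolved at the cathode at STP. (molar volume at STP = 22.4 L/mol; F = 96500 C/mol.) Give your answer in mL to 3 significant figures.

1290 mL

Q = It = 10.9 × 1020 = 11120 C
n(e⁻) = Q/F = 11120/96500 = 0.1152 mol
2H⁺ + 2e⁻ → H₂, so n(H₂) = 0.1152 / 2 = 0.05760 mol
V = 0.05760 × 22.4 = 1.290 L
= 1290 mL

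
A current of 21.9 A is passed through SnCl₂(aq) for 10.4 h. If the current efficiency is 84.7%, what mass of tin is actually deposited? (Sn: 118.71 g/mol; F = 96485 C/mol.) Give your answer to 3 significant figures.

427 g

Q = 21.9 × 37440 = 8.199×10^5 C
n(e⁻) = 8.199×10^5 / 96485 = 8.498 mol
Sn²⁺ + 2e⁻ → Sn, so theoretical m(Sn) = 4.249 × 118.71 = 504.4 g
Actual mass = 84.7% × 504.4 = 427 g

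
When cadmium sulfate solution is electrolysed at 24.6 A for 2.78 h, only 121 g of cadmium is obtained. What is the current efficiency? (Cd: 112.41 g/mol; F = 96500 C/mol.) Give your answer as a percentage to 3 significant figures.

Q = 24.6 × 10008 = 2.462×10^5 C
n(e⁻) = 2.462×10^5 / 96500 = 2.551 mol
Cd²⁺ + 2e⁻ → Cd, so theoretical n(Cd) = 1.276 mol → 143.4 g
Efficiency = 121 / 143.4 = 0.8438 = 84.4%

84.4%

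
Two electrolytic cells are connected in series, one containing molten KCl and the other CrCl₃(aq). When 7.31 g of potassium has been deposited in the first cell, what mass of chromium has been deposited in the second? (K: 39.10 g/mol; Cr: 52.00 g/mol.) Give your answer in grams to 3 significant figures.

3.24 g

n(K) = 7.31 / 39.10 = 0.1870 mol
K⁺ + e⁻ → K, so n(e⁻) = 0.1870 mol
The cells are in series, so the same charge (and hence the same n(e⁻) = 0.1870 mol) passes through both.
Cr³⁺ + 3e⁻ → Cr, so n(Cr) = 0.1870 / 3 = 0.06233 mol
m(Cr) = 0.06233 × 52.00 = 3.24 g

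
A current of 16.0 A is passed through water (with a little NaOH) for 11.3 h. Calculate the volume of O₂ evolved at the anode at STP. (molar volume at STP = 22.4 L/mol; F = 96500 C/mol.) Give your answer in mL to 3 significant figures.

37800 mL

Charge passed = 16.0 × 40680 = 6.509×10^5 C
Moles of electrons = 6.509×10^5 / 96500 = 6.745 mol
2H₂O → O₂ + 4H⁺ + 4e⁻, so n(O₂) = 6.745 / 4 = 1.686 mol
V = 1.686 × 22.4 = 37.77 L
= 37800 mL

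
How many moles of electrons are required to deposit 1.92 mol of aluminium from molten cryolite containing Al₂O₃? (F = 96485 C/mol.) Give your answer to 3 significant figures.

Al³⁺ + 3e⁻ → Al, so n(e⁻) = 3 × 1.92 = 5.760 mol

5.76 mol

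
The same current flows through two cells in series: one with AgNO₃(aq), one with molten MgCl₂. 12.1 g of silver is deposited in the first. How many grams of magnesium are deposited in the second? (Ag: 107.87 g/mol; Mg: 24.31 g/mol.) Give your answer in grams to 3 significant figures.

n(Ag) = 12.1 / 107.87 = 0.1122 mol
Ag⁺ + e⁻ → Ag, so n(e⁻) = 0.1122 mol
The cells are in series, so the same charge (and hence the same n(e⁻) = 0.1122 mol) passes through both.
Mg²⁺ + 2e⁻ → Mg, so n(Mg) = 0.1122 / 2 = 0.05610 mol
m(Mg) = 0.05610 × 24.31 = 1.36 g

1.36 g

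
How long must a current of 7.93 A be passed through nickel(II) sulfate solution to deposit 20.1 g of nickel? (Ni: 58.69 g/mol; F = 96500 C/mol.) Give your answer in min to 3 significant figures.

n(Ni) = 20.1 / 58.69 = 0.3425 mol
Ni²⁺ + 2e⁻ → Ni, so n(e⁻) = 2 × 0.3425 = 0.6850 mol
Q = 0.6850 × 96500 = 66100 C
t = Q / I = 66100 / 7.93 = 8335 s = 139 min

139 min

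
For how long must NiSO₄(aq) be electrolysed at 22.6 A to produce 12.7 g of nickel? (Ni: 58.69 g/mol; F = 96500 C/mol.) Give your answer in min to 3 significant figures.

30.8 min

n(Ni) = 12.7 / 58.69 = 0.2164 mol
Ni²⁺ + 2e⁻ → Ni, so n(e⁻) = 2 × 0.2164 = 0.4328 mol
Q = 0.4328 × 96500 = 41770 C
t = Q / I = 41770 / 22.6 = 1848 s = 30.8 min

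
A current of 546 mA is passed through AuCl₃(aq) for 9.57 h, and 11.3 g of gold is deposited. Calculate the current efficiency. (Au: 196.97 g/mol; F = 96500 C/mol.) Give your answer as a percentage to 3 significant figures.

Q = 0.546 × 34452 = 18810 C
n(e⁻) = 18810 / 96500 = 0.1949 mol
Au³⁺ + 3e⁻ → Au, so theoretical n(Au) = 0.06497 mol → 12.80 g
Efficiency = 11.3 / 12.80 = 0.8828 = 88.3%

88.3%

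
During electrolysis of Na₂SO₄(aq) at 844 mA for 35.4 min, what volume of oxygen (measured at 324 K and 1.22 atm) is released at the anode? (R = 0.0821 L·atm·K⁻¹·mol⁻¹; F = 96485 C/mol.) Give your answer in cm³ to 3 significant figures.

Charge passed = 0.844 × 2124 = 1793 C
n(e⁻) = 1793 / 96485 = 0.01858 mol
2H₂O → O₂ + 4H⁺ + 4e⁻, so n(O₂) = 0.01858 / 4 = 0.004645 mol
V = nRT/P = 0.004645 × 0.0821 × 324 / 1.22 = 0.1013 L
= 101 cm³

101 cm³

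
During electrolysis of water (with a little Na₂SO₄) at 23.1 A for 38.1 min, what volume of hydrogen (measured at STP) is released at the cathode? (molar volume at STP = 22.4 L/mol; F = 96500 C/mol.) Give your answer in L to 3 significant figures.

Q = 23.1 A × 2286 s = 52810 C
n(e⁻) = 52810 / 96500 = 0.5473 mol
2H⁺ + 2e⁻ → H₂, so n(H₂) = 0.5473 / 2 = 0.2737 mol
V = 0.2737 × 22.4 = 6.131 L

6.13 L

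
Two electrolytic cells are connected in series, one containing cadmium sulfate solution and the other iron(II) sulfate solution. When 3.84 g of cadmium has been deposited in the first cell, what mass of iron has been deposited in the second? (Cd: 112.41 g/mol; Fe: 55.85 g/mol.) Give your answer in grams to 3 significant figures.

1.91 g

n(Cd) = 3.84 / 112.41 = 0.03416 mol
Cd²⁺ + 2e⁻ → Cd, so n(e⁻) = 2 × 0.03416 = 0.06832 mol
In series, the same 0.06832 mol of electrons flows through the second cell.
Fe²⁺ + 2e⁻ → Fe, so n(Fe) = 0.06832 / 2 = 0.03416 mol
m(Fe) = 0.03416 × 55.85 = 1.91 g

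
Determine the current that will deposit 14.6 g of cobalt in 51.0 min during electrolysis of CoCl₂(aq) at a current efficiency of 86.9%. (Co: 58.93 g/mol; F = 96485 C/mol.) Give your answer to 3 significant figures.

18.0 A

n(Co) = 14.6 / 58.93 = 0.2478 mol
Co²⁺ + 2e⁻ → Co, so n(e⁻) = 2 × 0.2478 = 0.4956 mol
Q = 0.4956 × 96485 / 0.869 = 55030 C
I = Q / t = 55030 / 3060 s = 18.0 A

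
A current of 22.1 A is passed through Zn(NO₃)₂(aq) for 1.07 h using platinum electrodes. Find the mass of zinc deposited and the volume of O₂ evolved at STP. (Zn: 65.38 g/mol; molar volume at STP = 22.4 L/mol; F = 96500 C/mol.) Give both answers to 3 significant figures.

Q = 22.1 × 3852 = 85130 C; n(e⁻) = 85130 / 96500 = 0.8822 mol
Cathode: Zn²⁺ + 2e⁻ → Zn → n(Zn) = 0.8822/2 = 0.4411 mol → 28.8 g
Anode: 2H₂O → O₂ + 4H⁺ + 4e⁻ → n(O₂) = 0.8822/4 = 0.2206 mol → 4.94 L

28.8 g Zn; 4.94 L O₂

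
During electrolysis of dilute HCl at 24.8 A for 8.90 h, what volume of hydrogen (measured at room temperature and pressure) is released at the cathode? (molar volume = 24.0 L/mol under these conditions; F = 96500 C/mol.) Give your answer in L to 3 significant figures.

98.8 L

Q = 24.8 A × 32040 s = 7.946×10^5 C
n(e⁻) = Q/F = 7.946×10^5/96500 = 8.234 mol
2H⁺ + 2e⁻ → H₂, so n(H₂) = 8.234 / 2 = 4.117 mol
V = 4.117 × 24.0 = 98.81 L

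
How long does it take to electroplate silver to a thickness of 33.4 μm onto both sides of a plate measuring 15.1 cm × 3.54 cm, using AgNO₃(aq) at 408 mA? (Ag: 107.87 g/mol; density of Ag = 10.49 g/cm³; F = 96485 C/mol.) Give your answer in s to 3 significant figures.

8210 s

Plated area = 2 × 15.1 × 3.54 = 106.9 cm²
Volume = 106.9 × 33.4×10⁻⁴ cm = 0.3570 cm³
m(Ag) = 0.3570 × 10.49 = 3.745 g
n(Ag) = 3.745 / 107.87 = 0.03472 mol; n(e⁻) = 0.03472 mol
Q = 0.03472 × 96485 = 3350 C
t = 3350 / 0.408 = 8211 s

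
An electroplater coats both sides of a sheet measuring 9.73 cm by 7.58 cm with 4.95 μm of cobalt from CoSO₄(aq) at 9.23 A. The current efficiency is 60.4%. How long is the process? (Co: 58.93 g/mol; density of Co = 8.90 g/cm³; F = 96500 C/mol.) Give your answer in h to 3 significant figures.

Plated area = 2 × 9.73 × 7.58 = 147.5 cm²
Volume = 147.5 × 4.95×10⁻⁴ cm = 0.07301 cm³
m(Co) = 0.07301 × 8.90 = 0.6498 g
n(Co) = 0.6498 / 58.93 = 0.01103 mol; n(e⁻) = 2 × 0.01103 = 0.02206 mol
Q = 0.02206 × 96500 / 0.604 = 3524 C
t = 3524 / 9.23 = 381.8 s = 0.106 h

0.106 h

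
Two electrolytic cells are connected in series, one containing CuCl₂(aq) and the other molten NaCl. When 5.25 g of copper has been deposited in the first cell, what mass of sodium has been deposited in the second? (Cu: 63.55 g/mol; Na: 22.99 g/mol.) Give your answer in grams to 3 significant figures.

3.80 g

n(Cu) = 5.25 / 63.55 = 0.08261 mol
Cu²⁺ + 2e⁻ → Cu, so n(e⁻) = 2 × 0.08261 = 0.1652 mol
The cells are in series, so the same charge (and hence the same n(e⁻) = 0.1652 mol) passes through both.
Na⁺ + e⁻ → Na, so n(Na) = 0.1652 mol
m(Na) = 0.1652 × 22.99 = 3.80 g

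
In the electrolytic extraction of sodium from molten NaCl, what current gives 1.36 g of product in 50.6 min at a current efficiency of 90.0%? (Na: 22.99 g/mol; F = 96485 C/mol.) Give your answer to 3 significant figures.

2.09 A

n(Na) = 1.36 / 22.99 = 0.05916 mol
Na⁺ + e⁻ → Na, so n(e⁻) = 0.05916 mol
Q = 0.05916 × 96485 / 0.900 = 6342 C
I = Q / t = 6342 / 3036 s = 2.09 A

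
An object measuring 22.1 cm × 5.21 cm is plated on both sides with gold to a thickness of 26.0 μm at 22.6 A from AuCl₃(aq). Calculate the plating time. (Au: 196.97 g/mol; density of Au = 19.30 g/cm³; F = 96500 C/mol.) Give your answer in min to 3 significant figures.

12.5 min

Plated area = 2 × 22.1 × 5.21 = 230.3 cm²
Volume = 230.3 × 26.0×10⁻⁴ cm = 0.5988 cm³
m(Au) = 0.5988 × 19.30 = 11.56 g
n(Au) = 11.56 / 196.97 = 0.05869 mol; n(e⁻) = 3 × 0.05869 = 0.1761 mol
Q = 0.1761 × 96500 = 16990 C
t = 16990 / 22.6 = 751.8 s = 12.5 min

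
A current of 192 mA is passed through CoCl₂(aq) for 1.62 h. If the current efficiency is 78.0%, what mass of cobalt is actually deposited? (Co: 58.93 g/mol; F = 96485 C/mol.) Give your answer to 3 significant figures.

0.267 g

Q = 0.192 × 5832 = 1120 C
n(e⁻) = 1120 / 96485 = 0.01161 mol
Co²⁺ + 2e⁻ → Co, so theoretical m(Co) = 0.005805 × 58.93 = 0.3421 g
Actual mass = 78.0% × 0.3421 = 0.267 g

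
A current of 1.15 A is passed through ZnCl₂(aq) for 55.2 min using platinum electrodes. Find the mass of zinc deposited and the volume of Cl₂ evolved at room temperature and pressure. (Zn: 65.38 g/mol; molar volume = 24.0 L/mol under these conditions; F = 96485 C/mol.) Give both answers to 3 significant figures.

Q = 1.15 × 3312 = 3809 C; n(e⁻) = 3809 / 96485 = 0.03948 mol
Cathode: Zn²⁺ + 2e⁻ → Zn → n(Zn) = 0.03948/2 = 0.01974 mol → 1.29 g
Anode: 2Cl⁻ → Cl₂ + 2e⁻ → n(Cl₂) = 0.03948/2 = 0.01974 mol → 0.474 L

1.29 g Zn; 0.474 L Cl₂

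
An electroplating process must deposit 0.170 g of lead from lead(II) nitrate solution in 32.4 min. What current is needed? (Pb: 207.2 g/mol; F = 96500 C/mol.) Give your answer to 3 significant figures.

n(Pb) = 0.170 / 207.2 = 8.205×10^-4 mol
Pb²⁺ + 2e⁻ → Pb, so n(e⁻) = 2 × 8.205×10^-4 = 0.001641 mol
Q = 0.001641 × 96500 = 158.4 C
I = Q / t = 158.4 / 1944 s = 0.0815 A

0.0815 A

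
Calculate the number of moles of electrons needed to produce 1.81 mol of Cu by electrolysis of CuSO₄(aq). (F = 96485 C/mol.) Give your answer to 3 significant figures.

Cu²⁺ + 2e⁻ → Cu, so n(e⁻) = 2 × 1.81 = 3.620 mol

3.62 mol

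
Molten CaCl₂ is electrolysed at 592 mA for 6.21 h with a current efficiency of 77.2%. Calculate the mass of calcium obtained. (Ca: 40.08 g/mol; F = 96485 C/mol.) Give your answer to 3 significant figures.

2.12 g

Q = 0.592 × 22356 = 13230 C
n(e⁻) = 13230 / 96485 = 0.1371 mol
Ca²⁺ + 2e⁻ → Ca, so theoretical m(Ca) = 0.06855 × 40.08 = 2.747 g
Actual mass = 77.2% × 2.747 = 2.12 g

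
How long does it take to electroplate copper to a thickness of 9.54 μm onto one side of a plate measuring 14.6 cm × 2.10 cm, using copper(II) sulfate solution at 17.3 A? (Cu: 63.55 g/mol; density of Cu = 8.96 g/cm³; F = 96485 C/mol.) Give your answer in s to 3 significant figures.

46.0 s

Plated area = 14.6 × 2.10 = 30.66 cm²
Volume = 30.66 × 9.54×10⁻⁴ cm = 0.02925 cm³
m(Cu) = 0.02925 × 8.96 = 0.2621 g
n(Cu) = 0.2621 / 63.55 = 0.004124 mol; n(e⁻) = 2 × 0.004124 = 0.008248 mol
Q = 0.008248 × 96485 = 795.8 C
t = 795.8 / 17.3 = 46.00 s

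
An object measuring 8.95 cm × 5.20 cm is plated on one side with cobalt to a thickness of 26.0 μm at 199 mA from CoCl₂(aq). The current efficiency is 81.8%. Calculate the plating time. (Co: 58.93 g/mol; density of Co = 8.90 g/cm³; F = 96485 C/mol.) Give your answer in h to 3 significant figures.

Plated area = 8.95 × 5.20 = 46.54 cm²
Volume = 46.54 × 26.0×10⁻⁴ cm = 0.1210 cm³
m(Co) = 0.1210 × 8.90 = 1.077 g
n(Co) = 1.077 / 58.93 = 0.01828 mol; n(e⁻) = 2 × 0.01828 = 0.03656 mol
Q = 0.03656 × 96485 / 0.818 = 4312 C
t = 4312 / 0.199 = 21670 s = 6.02 h

6.02 h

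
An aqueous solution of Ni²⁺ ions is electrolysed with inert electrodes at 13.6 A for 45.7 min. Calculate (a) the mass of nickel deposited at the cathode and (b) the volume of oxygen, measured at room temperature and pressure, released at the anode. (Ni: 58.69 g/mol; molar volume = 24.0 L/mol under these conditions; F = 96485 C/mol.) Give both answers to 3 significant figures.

Q = 13.6 × 2742 = 37290 C; n(e⁻) = 37290 / 96485 = 0.3865 mol
Cathode: Ni²⁺ + 2e⁻ → Ni → n(Ni) = 0.3865/2 = 0.1933 mol → 11.3 g
Anode: 2H₂O → O₂ + 4H⁺ + 4e⁻ → n(O₂) = 0.3865/4 = 0.09663 mol → 2.32 L

11.3 g Ni; 2.32 L O₂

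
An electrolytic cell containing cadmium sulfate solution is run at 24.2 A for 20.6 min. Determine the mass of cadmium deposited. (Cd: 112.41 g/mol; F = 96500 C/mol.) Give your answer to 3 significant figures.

17.4 g

Charge passed = 24.2 × 1236 = 29910 C
n(e⁻) = Q/F = 29910/96500 = 0.3099 mol
Cd²⁺ + 2e⁻ → Cd, so n(Cd) = 0.3099 / 2 = 0.1550 mol
m = 0.1550 × 112.41 = 17.4 g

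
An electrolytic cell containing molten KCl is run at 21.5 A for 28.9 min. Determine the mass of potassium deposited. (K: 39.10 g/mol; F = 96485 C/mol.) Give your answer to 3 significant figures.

15.1 g

Q = 21.5 A × 1734 s = 37280 C
n(e⁻) = Q/F = 37280/96485 = 0.3864 mol
K⁺ + e⁻ → K, so n(K) = 0.3864 mol
m = 0.3864 × 39.10 = 15.1 g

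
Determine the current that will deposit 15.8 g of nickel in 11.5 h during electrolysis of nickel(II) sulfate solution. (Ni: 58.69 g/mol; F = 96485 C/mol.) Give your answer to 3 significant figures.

n(Ni) = 15.8 / 58.69 = 0.2692 mol
Ni²⁺ + 2e⁻ → Ni, so n(e⁻) = 2 × 0.2692 = 0.5384 mol
Q = 0.5384 × 96485 = 51950 C
I = Q / t = 51950 / 41400 s = 1.25 A

1.25 A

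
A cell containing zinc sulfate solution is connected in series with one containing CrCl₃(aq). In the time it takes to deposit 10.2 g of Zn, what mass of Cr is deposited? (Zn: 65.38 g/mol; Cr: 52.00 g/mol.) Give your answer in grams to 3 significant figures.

5.41 g

n(Zn) = 10.2 / 65.38 = 0.1560 mol
Zn²⁺ + 2e⁻ → Zn, so n(e⁻) = 2 × 0.1560 = 0.3120 mol
In series, the same 0.3120 mol of electrons flows through the second cell.
Cr³⁺ + 3e⁻ → Cr, so n(Cr) = 0.3120 / 3 = 0.1040 mol
m(Cr) = 0.1040 × 52.00 = 5.41 g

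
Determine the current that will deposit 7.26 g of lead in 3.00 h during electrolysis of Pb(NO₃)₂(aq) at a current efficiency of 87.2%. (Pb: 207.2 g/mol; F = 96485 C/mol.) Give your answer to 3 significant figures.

n(Pb) = 7.26 / 207.2 = 0.03504 mol
Pb²⁺ + 2e⁻ → Pb, so n(e⁻) = 2 × 0.03504 = 0.07008 mol
Q = 0.07008 × 96485 / 0.872 = 7754 C
I = Q / t = 7754 / 10800 s = 0.718 A

0.718 A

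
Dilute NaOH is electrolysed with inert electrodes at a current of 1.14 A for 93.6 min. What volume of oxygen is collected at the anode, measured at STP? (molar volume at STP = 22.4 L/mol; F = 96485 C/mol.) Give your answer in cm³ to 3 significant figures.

372 cm³

Charge passed = 1.14 × 5616 = 6402 C
Moles of electrons = 6402 / 96485 = 0.06635 mol
2H₂O → O₂ + 4H⁺ + 4e⁻, so n(O₂) = 0.06635 / 4 = 0.01659 mol
V = 0.01659 × 22.4 = 0.3716 L
= 372 cm³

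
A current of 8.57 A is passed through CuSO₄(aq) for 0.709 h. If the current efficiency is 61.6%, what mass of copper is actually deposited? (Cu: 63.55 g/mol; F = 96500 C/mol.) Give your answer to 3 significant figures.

4.44 g

Q = 8.57 × 2552.4 = 21870 C
n(e⁻) = 21870 / 96500 = 0.2266 mol
Cu²⁺ + 2e⁻ → Cu, so theoretical m(Cu) = 0.1133 × 63.55 = 7.200 g
Actual mass = 61.6% × 7.200 = 4.44 g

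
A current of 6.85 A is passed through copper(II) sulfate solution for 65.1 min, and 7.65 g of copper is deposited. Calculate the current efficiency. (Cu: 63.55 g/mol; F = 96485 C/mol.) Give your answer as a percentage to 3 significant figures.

Q = 6.85 × 3906 = 26760 C
n(e⁻) = 26760 / 96485 = 0.2773 mol
Cu²⁺ + 2e⁻ → Cu, so theoretical n(Cu) = 0.1387 mol → 8.814 g
Efficiency = 7.65 / 8.814 = 0.8679 = 86.8%

86.8%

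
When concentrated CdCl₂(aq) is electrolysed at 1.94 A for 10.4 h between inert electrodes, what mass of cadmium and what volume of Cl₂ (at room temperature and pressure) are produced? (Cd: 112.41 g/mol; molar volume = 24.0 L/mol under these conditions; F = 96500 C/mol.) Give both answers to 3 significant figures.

42.3 g Cd; 9.03 L Cl₂

Q = 1.94 × 37440 = 72630 C; n(e⁻) = 72630 / 96500 = 0.7526 mol
Cathode: Cd²⁺ + 2e⁻ → Cd → n(Cd) = 0.7526/2 = 0.3763 mol → 42.3 g
Anode: 2Cl⁻ → Cl₂ + 2e⁻ → n(Cl₂) = 0.7526/2 = 0.3763 mol → 9.03 L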